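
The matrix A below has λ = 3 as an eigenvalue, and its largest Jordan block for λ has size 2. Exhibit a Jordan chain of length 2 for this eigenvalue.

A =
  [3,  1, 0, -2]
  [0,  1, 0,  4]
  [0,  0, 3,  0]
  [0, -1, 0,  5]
A Jordan chain for λ = 3 of length 2:
v_1 = (1, -2, 0, -1)ᵀ
v_2 = (0, 1, 0, 0)ᵀ

Let N = A − (3)·I. We want v_2 with N^2 v_2 = 0 but N^1 v_2 ≠ 0; then v_{j-1} := N · v_j for j = 2, …, 2.

Pick v_2 = (0, 1, 0, 0)ᵀ.
Then v_1 = N · v_2 = (1, -2, 0, -1)ᵀ.

Sanity check: (A − (3)·I) v_1 = (0, 0, 0, 0)ᵀ = 0. ✓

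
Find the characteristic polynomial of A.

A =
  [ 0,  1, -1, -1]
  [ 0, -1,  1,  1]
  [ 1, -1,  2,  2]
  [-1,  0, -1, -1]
x^4

Expanding det(x·I − A) (e.g. by cofactor expansion or by noting that A is similar to its Jordan form J, which has the same characteristic polynomial as A) gives
  χ_A(x) = x^4
which factors as x^4. The eigenvalues (with algebraic multiplicities) are λ = 0 with multiplicity 4.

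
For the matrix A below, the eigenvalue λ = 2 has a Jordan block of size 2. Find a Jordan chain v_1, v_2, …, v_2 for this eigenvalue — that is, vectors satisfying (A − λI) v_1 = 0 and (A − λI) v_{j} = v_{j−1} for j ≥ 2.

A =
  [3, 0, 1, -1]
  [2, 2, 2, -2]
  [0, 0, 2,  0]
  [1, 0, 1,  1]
A Jordan chain for λ = 2 of length 2:
v_1 = (1, 2, 0, 1)ᵀ
v_2 = (1, 0, 0, 0)ᵀ

Let N = A − (2)·I. We want v_2 with N^2 v_2 = 0 but N^1 v_2 ≠ 0; then v_{j-1} := N · v_j for j = 2, …, 2.

Pick v_2 = (1, 0, 0, 0)ᵀ.
Then v_1 = N · v_2 = (1, 2, 0, 1)ᵀ.

Sanity check: (A − (2)·I) v_1 = (0, 0, 0, 0)ᵀ = 0. ✓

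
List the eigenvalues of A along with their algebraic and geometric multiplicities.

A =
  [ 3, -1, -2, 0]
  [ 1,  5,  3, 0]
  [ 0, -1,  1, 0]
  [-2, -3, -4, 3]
λ = 3: alg = 4, geom = 2

Step 1 — factor the characteristic polynomial to read off the algebraic multiplicities:
  χ_A(x) = (x - 3)^4

Step 2 — compute geometric multiplicities via the rank-nullity identity g(λ) = n − rank(A − λI):
  rank(A − (3)·I) = 2, so dim ker(A − (3)·I) = n − 2 = 2

Summary:
  λ = 3: algebraic multiplicity = 4, geometric multiplicity = 2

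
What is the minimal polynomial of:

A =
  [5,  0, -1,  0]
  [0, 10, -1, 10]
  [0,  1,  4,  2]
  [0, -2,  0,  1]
x^3 - 15*x^2 + 75*x - 125

The characteristic polynomial is χ_A(x) = (x - 5)^4, so the eigenvalues are known. The minimal polynomial is
  m_A(x) = Π_λ (x − λ)^{k_λ}
where k_λ is the size of the *largest* Jordan block for λ (equivalently, the smallest k with (A − λI)^k v = 0 for every generalised eigenvector v of λ).

  λ = 5: largest Jordan block has size 3, contributing (x − 5)^3

So m_A(x) = (x - 5)^3 = x^3 - 15*x^2 + 75*x - 125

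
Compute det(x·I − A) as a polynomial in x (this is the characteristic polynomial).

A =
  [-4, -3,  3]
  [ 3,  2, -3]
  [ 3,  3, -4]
x^3 + 6*x^2 + 9*x + 4

Expanding det(x·I − A) (e.g. by cofactor expansion or by noting that A is similar to its Jordan form J, which has the same characteristic polynomial as A) gives
  χ_A(x) = x^3 + 6*x^2 + 9*x + 4
which factors as (x + 1)^2*(x + 4). The eigenvalues (with algebraic multiplicities) are λ = -4 with multiplicity 1, λ = -1 with multiplicity 2.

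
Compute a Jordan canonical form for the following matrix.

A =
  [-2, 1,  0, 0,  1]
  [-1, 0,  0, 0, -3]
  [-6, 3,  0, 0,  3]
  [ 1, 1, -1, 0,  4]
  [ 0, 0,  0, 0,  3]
J_2(-1) ⊕ J_2(0) ⊕ J_1(3)

The characteristic polynomial is
  det(x·I − A) = x^5 - x^4 - 5*x^3 - 3*x^2 = x^2*(x - 3)*(x + 1)^2

Eigenvalues and multiplicities (the geometric multiplicity of λ is n − rank(A − λI), which equals the number of Jordan blocks for λ):
  λ = -1: algebraic multiplicity = 2, geometric multiplicity = 1
  λ = 0: algebraic multiplicity = 2, geometric multiplicity = 1
  λ = 3: algebraic multiplicity = 1, geometric multiplicity = 1

Determining the block sizes for each eigenvalue:
  λ = -1: one block (gm = 1), so the single block has size am = 2 → block sizes [2]
  λ = 0: one block (gm = 1), so the single block has size am = 2 → block sizes [2]
  λ = 3: one block (gm = 1), so the single block has size am = 1 → block sizes [1]

Assembling the blocks gives a Jordan form
J =
  [-1,  1, 0, 0, 0]
  [ 0, -1, 0, 0, 0]
  [ 0,  0, 0, 1, 0]
  [ 0,  0, 0, 0, 0]
  [ 0,  0, 0, 0, 3]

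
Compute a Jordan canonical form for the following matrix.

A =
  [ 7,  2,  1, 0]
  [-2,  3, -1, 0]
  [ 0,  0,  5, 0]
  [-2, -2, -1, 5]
J_2(5) ⊕ J_1(5) ⊕ J_1(5)

The characteristic polynomial is
  det(x·I − A) = x^4 - 20*x^3 + 150*x^2 - 500*x + 625 = (x - 5)^4

Eigenvalues and multiplicities (the geometric multiplicity of λ is n − rank(A − λI), which equals the number of Jordan blocks for λ):
  λ = 5: algebraic multiplicity = 4, geometric multiplicity = 3

Determining the block sizes for each eigenvalue:
  λ = 5: 3 blocks summing to 4 forces exactly one block of size 2 and the rest size 1 → block sizes [2, 1, 1]

Assembling the blocks gives a Jordan form
J =
  [5, 1, 0, 0]
  [0, 5, 0, 0]
  [0, 0, 5, 0]
  [0, 0, 0, 5]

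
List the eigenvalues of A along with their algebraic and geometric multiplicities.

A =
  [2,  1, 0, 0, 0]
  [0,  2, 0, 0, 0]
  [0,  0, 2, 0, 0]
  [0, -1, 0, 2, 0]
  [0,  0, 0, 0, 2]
λ = 2: alg = 5, geom = 4

Step 1 — factor the characteristic polynomial to read off the algebraic multiplicities:
  χ_A(x) = (x - 2)^5

Step 2 — compute geometric multiplicities via the rank-nullity identity g(λ) = n − rank(A − λI):
  rank(A − (2)·I) = 1, so dim ker(A − (2)·I) = n − 1 = 4

Summary:
  λ = 2: algebraic multiplicity = 5, geometric multiplicity = 4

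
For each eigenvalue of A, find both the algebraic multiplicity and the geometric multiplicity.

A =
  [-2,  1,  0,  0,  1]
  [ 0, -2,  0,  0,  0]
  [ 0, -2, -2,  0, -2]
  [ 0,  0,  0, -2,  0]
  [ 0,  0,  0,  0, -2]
λ = -2: alg = 5, geom = 4

Step 1 — factor the characteristic polynomial to read off the algebraic multiplicities:
  χ_A(x) = (x + 2)^5

Step 2 — compute geometric multiplicities via the rank-nullity identity g(λ) = n − rank(A − λI):
  rank(A − (-2)·I) = 1, so dim ker(A − (-2)·I) = n − 1 = 4

Summary:
  λ = -2: algebraic multiplicity = 5, geometric multiplicity = 4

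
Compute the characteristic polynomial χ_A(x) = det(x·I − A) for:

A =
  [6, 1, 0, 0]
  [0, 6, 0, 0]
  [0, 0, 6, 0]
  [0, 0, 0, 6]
x^4 - 24*x^3 + 216*x^2 - 864*x + 1296

Expanding det(x·I − A) (e.g. by cofactor expansion or by noting that A is similar to its Jordan form J, which has the same characteristic polynomial as A) gives
  χ_A(x) = x^4 - 24*x^3 + 216*x^2 - 864*x + 1296
which factors as (x - 6)^4. The eigenvalues (with algebraic multiplicities) are λ = 6 with multiplicity 4.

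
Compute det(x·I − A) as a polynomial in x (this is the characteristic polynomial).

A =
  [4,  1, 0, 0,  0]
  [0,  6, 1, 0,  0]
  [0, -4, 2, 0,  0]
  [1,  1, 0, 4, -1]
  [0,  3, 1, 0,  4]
x^5 - 20*x^4 + 160*x^3 - 640*x^2 + 1280*x - 1024

Expanding det(x·I − A) (e.g. by cofactor expansion or by noting that A is similar to its Jordan form J, which has the same characteristic polynomial as A) gives
  χ_A(x) = x^5 - 20*x^4 + 160*x^3 - 640*x^2 + 1280*x - 1024
which factors as (x - 4)^5. The eigenvalues (with algebraic multiplicities) are λ = 4 with multiplicity 5.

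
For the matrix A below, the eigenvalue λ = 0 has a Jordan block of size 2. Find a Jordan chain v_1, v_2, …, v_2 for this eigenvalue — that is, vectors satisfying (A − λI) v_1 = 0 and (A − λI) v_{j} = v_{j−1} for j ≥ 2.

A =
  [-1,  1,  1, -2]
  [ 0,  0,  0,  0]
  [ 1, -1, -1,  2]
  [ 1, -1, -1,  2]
A Jordan chain for λ = 0 of length 2:
v_1 = (-1, 0, 1, 1)ᵀ
v_2 = (1, 0, 0, 0)ᵀ

Let N = A − (0)·I. We want v_2 with N^2 v_2 = 0 but N^1 v_2 ≠ 0; then v_{j-1} := N · v_j for j = 2, …, 2.

Pick v_2 = (1, 0, 0, 0)ᵀ.
Then v_1 = N · v_2 = (-1, 0, 1, 1)ᵀ.

Sanity check: (A − (0)·I) v_1 = (0, 0, 0, 0)ᵀ = 0. ✓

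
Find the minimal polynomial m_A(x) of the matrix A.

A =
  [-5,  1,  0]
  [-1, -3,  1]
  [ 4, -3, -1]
x^3 + 9*x^2 + 27*x + 27

The characteristic polynomial is χ_A(x) = (x + 3)^3, so the eigenvalues are known. The minimal polynomial is
  m_A(x) = Π_λ (x − λ)^{k_λ}
where k_λ is the size of the *largest* Jordan block for λ (equivalently, the smallest k with (A − λI)^k v = 0 for every generalised eigenvector v of λ).

  λ = -3: largest Jordan block has size 3, contributing (x + 3)^3

So m_A(x) = (x + 3)^3 = x^3 + 9*x^2 + 27*x + 27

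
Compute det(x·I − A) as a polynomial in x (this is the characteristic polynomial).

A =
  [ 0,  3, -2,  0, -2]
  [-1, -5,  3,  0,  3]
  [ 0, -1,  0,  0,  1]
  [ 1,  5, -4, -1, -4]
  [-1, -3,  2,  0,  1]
x^5 + 5*x^4 + 10*x^3 + 10*x^2 + 5*x + 1

Expanding det(x·I − A) (e.g. by cofactor expansion or by noting that A is similar to its Jordan form J, which has the same characteristic polynomial as A) gives
  χ_A(x) = x^5 + 5*x^4 + 10*x^3 + 10*x^2 + 5*x + 1
which factors as (x + 1)^5. The eigenvalues (with algebraic multiplicities) are λ = -1 with multiplicity 5.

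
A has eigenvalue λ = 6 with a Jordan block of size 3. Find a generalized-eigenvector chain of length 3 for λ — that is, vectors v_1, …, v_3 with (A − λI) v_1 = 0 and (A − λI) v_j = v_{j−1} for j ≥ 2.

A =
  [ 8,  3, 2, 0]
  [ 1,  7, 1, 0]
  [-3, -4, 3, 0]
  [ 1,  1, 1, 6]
A Jordan chain for λ = 6 of length 3:
v_1 = (1, 0, -1, 0)ᵀ
v_2 = (2, 1, -3, 1)ᵀ
v_3 = (1, 0, 0, 0)ᵀ

Let N = A − (6)·I. We want v_3 with N^3 v_3 = 0 but N^2 v_3 ≠ 0; then v_{j-1} := N · v_j for j = 3, …, 2.

Pick v_3 = (1, 0, 0, 0)ᵀ.
Then v_2 = N · v_3 = (2, 1, -3, 1)ᵀ.
Then v_1 = N · v_2 = (1, 0, -1, 0)ᵀ.

Sanity check: (A − (6)·I) v_1 = (0, 0, 0, 0)ᵀ = 0. ✓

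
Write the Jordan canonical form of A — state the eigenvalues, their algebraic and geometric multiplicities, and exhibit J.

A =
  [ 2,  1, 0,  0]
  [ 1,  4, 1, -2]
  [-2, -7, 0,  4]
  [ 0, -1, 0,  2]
J_3(2) ⊕ J_1(2)

The characteristic polynomial is
  det(x·I − A) = x^4 - 8*x^3 + 24*x^2 - 32*x + 16 = (x - 2)^4

Eigenvalues and multiplicities (the geometric multiplicity of λ is n − rank(A − λI), which equals the number of Jordan blocks for λ):
  λ = 2: algebraic multiplicity = 4, geometric multiplicity = 2

Determining the block sizes for each eigenvalue:
  λ = 2: with am = 4 and gm = 2, the partition is not yet determined (e.g. several partitions of 4 into 2 parts exist). Let N = A − (2)·I. Computing rank(N^1) = 2, rank(N^2) = 1, rank(N^3) = 0; the number of blocks of size ≥ j is rank(N^{j−1}) − rank(N^j), giving [2, 1, 1]. So we have 1 block(s) of size 3, 1 block(s) of size 1 → block sizes [3, 1]

Assembling the blocks gives a Jordan form
J =
  [2, 1, 0, 0]
  [0, 2, 1, 0]
  [0, 0, 2, 0]
  [0, 0, 0, 2]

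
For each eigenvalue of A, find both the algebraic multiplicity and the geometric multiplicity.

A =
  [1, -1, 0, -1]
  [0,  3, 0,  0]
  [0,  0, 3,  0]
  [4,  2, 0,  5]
λ = 3: alg = 4, geom = 3

Step 1 — factor the characteristic polynomial to read off the algebraic multiplicities:
  χ_A(x) = (x - 3)^4

Step 2 — compute geometric multiplicities via the rank-nullity identity g(λ) = n − rank(A − λI):
  rank(A − (3)·I) = 1, so dim ker(A − (3)·I) = n − 1 = 3

Summary:
  λ = 3: algebraic multiplicity = 4, geometric multiplicity = 3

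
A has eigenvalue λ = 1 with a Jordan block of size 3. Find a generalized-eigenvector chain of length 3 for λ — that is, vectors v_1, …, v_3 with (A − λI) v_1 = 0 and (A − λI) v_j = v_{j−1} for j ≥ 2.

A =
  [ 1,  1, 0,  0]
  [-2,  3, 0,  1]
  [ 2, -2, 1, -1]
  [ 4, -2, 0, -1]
A Jordan chain for λ = 1 of length 3:
v_1 = (-2, 0, 0, -4)ᵀ
v_2 = (0, -2, 2, 4)ᵀ
v_3 = (1, 0, 0, 0)ᵀ

Let N = A − (1)·I. We want v_3 with N^3 v_3 = 0 but N^2 v_3 ≠ 0; then v_{j-1} := N · v_j for j = 3, …, 2.

Pick v_3 = (1, 0, 0, 0)ᵀ.
Then v_2 = N · v_3 = (0, -2, 2, 4)ᵀ.
Then v_1 = N · v_2 = (-2, 0, 0, -4)ᵀ.

Sanity check: (A − (1)·I) v_1 = (0, 0, 0, 0)ᵀ = 0. ✓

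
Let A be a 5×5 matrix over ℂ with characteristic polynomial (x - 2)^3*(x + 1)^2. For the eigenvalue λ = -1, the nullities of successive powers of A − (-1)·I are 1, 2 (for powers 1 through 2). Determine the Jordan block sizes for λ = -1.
Block sizes for λ = -1: [2]

From the dimensions of kernels of powers, the number of Jordan blocks of size at least j is d_j − d_{j−1} where d_j = dim ker(N^j) (with d_0 = 0). Computing the differences gives [1, 1].
The number of blocks of size exactly k is (#blocks of size ≥ k) − (#blocks of size ≥ k + 1), so the partition is: 1 block(s) of size 2.
In nonincreasing order the block sizes are [2].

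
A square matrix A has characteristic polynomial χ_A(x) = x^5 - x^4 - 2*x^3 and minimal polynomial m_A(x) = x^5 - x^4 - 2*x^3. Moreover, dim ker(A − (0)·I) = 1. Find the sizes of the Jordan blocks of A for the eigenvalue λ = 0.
Block sizes for λ = 0: [3]

Step 1 — from the characteristic polynomial, algebraic multiplicity of λ = 0 is 3. From dim ker(A − (0)·I) = 1, there are exactly 1 Jordan blocks for λ = 0.
Step 2 — from the minimal polynomial, the factor (x − 0)^3 tells us the largest block for λ = 0 has size 3.
Step 3 — with total size 3, 1 blocks, and largest block 3, the block sizes (in nonincreasing order) are [3].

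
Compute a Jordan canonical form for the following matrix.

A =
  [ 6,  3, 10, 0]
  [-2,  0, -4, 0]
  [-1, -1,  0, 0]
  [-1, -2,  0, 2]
J_3(2) ⊕ J_1(2)

The characteristic polynomial is
  det(x·I − A) = x^4 - 8*x^3 + 24*x^2 - 32*x + 16 = (x - 2)^4

Eigenvalues and multiplicities (the geometric multiplicity of λ is n − rank(A − λI), which equals the number of Jordan blocks for λ):
  λ = 2: algebraic multiplicity = 4, geometric multiplicity = 2

Determining the block sizes for each eigenvalue:
  λ = 2: with am = 4 and gm = 2, the partition is not yet determined (e.g. several partitions of 4 into 2 parts exist). Let N = A − (2)·I. Computing rank(N^1) = 2, rank(N^2) = 1, rank(N^3) = 0; the number of blocks of size ≥ j is rank(N^{j−1}) − rank(N^j), giving [2, 1, 1]. So we have 1 block(s) of size 3, 1 block(s) of size 1 → block sizes [3, 1]

Assembling the blocks gives a Jordan form
J =
  [2, 1, 0, 0]
  [0, 2, 1, 0]
  [0, 0, 2, 0]
  [0, 0, 0, 2]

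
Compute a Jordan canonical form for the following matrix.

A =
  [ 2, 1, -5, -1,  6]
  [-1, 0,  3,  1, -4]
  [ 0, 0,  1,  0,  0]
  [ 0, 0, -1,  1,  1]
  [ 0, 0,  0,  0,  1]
J_3(1) ⊕ J_1(1) ⊕ J_1(1)

The characteristic polynomial is
  det(x·I − A) = x^5 - 5*x^4 + 10*x^3 - 10*x^2 + 5*x - 1 = (x - 1)^5

Eigenvalues and multiplicities (the geometric multiplicity of λ is n − rank(A − λI), which equals the number of Jordan blocks for λ):
  λ = 1: algebraic multiplicity = 5, geometric multiplicity = 3

Determining the block sizes for each eigenvalue:
  λ = 1: with am = 5 and gm = 3, the partition is not yet determined (e.g. several partitions of 5 into 3 parts exist). Let N = A − (1)·I. Computing rank(N^1) = 2, rank(N^2) = 1, rank(N^3) = 0; the number of blocks of size ≥ j is rank(N^{j−1}) − rank(N^j), giving [3, 1, 1]. So we have 1 block(s) of size 3, 2 block(s) of size 1 → block sizes [3, 1, 1]

Assembling the blocks gives a Jordan form
J =
  [1, 1, 0, 0, 0]
  [0, 1, 1, 0, 0]
  [0, 0, 1, 0, 0]
  [0, 0, 0, 1, 0]
  [0, 0, 0, 0, 1]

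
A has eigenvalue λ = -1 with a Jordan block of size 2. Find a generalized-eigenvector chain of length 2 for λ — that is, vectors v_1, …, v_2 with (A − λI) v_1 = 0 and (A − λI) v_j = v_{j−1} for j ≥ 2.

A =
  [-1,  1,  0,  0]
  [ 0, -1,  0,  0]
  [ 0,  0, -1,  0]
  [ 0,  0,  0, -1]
A Jordan chain for λ = -1 of length 2:
v_1 = (1, 0, 0, 0)ᵀ
v_2 = (0, 1, 0, 0)ᵀ

Let N = A − (-1)·I. We want v_2 with N^2 v_2 = 0 but N^1 v_2 ≠ 0; then v_{j-1} := N · v_j for j = 2, …, 2.

Pick v_2 = (0, 1, 0, 0)ᵀ.
Then v_1 = N · v_2 = (1, 0, 0, 0)ᵀ.

Sanity check: (A − (-1)·I) v_1 = (0, 0, 0, 0)ᵀ = 0. ✓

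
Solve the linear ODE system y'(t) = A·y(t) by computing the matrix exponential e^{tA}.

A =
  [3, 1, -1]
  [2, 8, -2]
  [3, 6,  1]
e^{tA} =
  [-t*exp(4*t) + exp(4*t), -3*t^2*exp(4*t)/2 + t*exp(4*t), t^2*exp(4*t) - t*exp(4*t)]
  [2*t*exp(4*t), 3*t^2*exp(4*t) + 4*t*exp(4*t) + exp(4*t), -2*t^2*exp(4*t) - 2*t*exp(4*t)]
  [3*t*exp(4*t), 9*t^2*exp(4*t)/2 + 6*t*exp(4*t), -3*t^2*exp(4*t) - 3*t*exp(4*t) + exp(4*t)]

Strategy: write A = P · J · P⁻¹ where J is a Jordan canonical form, so e^{tA} = P · e^{tJ} · P⁻¹, and e^{tJ} can be computed block-by-block.

A has Jordan form
J =
  [4, 1, 0]
  [0, 4, 1]
  [0, 0, 4]
(up to reordering of blocks).

Per-block formulas:
  For a 3×3 Jordan block J_3(4): exp(t · J_3(4)) = e^(4t)·(I + t·N + (t^2/2)·N^2), where N is the 3×3 nilpotent shift.

After assembling e^{tJ} and conjugating by P, we get:

e^{tA} =
  [-t*exp(4*t) + exp(4*t), -3*t^2*exp(4*t)/2 + t*exp(4*t), t^2*exp(4*t) - t*exp(4*t)]
  [2*t*exp(4*t), 3*t^2*exp(4*t) + 4*t*exp(4*t) + exp(4*t), -2*t^2*exp(4*t) - 2*t*exp(4*t)]
  [3*t*exp(4*t), 9*t^2*exp(4*t)/2 + 6*t*exp(4*t), -3*t^2*exp(4*t) - 3*t*exp(4*t) + exp(4*t)]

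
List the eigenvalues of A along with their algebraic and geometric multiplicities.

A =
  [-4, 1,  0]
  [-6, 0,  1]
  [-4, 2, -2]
λ = -2: alg = 3, geom = 1

Step 1 — factor the characteristic polynomial to read off the algebraic multiplicities:
  χ_A(x) = (x + 2)^3

Step 2 — compute geometric multiplicities via the rank-nullity identity g(λ) = n − rank(A − λI):
  rank(A − (-2)·I) = 2, so dim ker(A − (-2)·I) = n − 2 = 1

Summary:
  λ = -2: algebraic multiplicity = 3, geometric multiplicity = 1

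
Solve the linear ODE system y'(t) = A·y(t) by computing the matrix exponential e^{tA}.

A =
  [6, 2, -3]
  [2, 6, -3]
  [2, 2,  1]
e^{tA} =
  [2*exp(5*t) - exp(4*t), 2*exp(5*t) - 2*exp(4*t), -3*exp(5*t) + 3*exp(4*t)]
  [2*exp(5*t) - 2*exp(4*t), 2*exp(5*t) - exp(4*t), -3*exp(5*t) + 3*exp(4*t)]
  [2*exp(5*t) - 2*exp(4*t), 2*exp(5*t) - 2*exp(4*t), -3*exp(5*t) + 4*exp(4*t)]

Strategy: write A = P · J · P⁻¹ where J is a Jordan canonical form, so e^{tA} = P · e^{tJ} · P⁻¹, and e^{tJ} can be computed block-by-block.

A has Jordan form
J =
  [4, 0, 0]
  [0, 4, 0]
  [0, 0, 5]
(up to reordering of blocks).

Per-block formulas:
  For a 1×1 block at λ = 4: exp(t · [4]) = [e^(4t)].
  For a 1×1 block at λ = 5: exp(t · [5]) = [e^(5t)].

After assembling e^{tJ} and conjugating by P, we get:

e^{tA} =
  [2*exp(5*t) - exp(4*t), 2*exp(5*t) - 2*exp(4*t), -3*exp(5*t) + 3*exp(4*t)]
  [2*exp(5*t) - 2*exp(4*t), 2*exp(5*t) - exp(4*t), -3*exp(5*t) + 3*exp(4*t)]
  [2*exp(5*t) - 2*exp(4*t), 2*exp(5*t) - 2*exp(4*t), -3*exp(5*t) + 4*exp(4*t)]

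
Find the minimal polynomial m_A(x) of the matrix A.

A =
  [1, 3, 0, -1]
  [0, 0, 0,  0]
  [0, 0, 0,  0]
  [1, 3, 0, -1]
x^2

The characteristic polynomial is χ_A(x) = x^4, so the eigenvalues are known. The minimal polynomial is
  m_A(x) = Π_λ (x − λ)^{k_λ}
where k_λ is the size of the *largest* Jordan block for λ (equivalently, the smallest k with (A − λI)^k v = 0 for every generalised eigenvector v of λ).

  λ = 0: largest Jordan block has size 2, contributing (x − 0)^2

So m_A(x) = x^2 = x^2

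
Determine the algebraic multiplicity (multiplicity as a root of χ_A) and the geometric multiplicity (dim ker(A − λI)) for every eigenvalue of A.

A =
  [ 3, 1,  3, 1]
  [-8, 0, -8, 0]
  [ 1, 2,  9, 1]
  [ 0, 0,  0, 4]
λ = 4: alg = 4, geom = 2

Step 1 — factor the characteristic polynomial to read off the algebraic multiplicities:
  χ_A(x) = (x - 4)^4

Step 2 — compute geometric multiplicities via the rank-nullity identity g(λ) = n − rank(A − λI):
  rank(A − (4)·I) = 2, so dim ker(A − (4)·I) = n − 2 = 2

Summary:
  λ = 4: algebraic multiplicity = 4, geometric multiplicity = 2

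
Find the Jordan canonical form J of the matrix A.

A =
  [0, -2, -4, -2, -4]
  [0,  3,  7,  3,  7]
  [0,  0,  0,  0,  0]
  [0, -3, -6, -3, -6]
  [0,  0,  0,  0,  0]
J_3(0) ⊕ J_1(0) ⊕ J_1(0)

The characteristic polynomial is
  det(x·I − A) = x^5

Eigenvalues and multiplicities (the geometric multiplicity of λ is n − rank(A − λI), which equals the number of Jordan blocks for λ):
  λ = 0: algebraic multiplicity = 5, geometric multiplicity = 3

Determining the block sizes for each eigenvalue:
  λ = 0: with am = 5 and gm = 3, the partition is not yet determined (e.g. several partitions of 5 into 3 parts exist). Let N = A − (0)·I. Computing rank(N^1) = 2, rank(N^2) = 1, rank(N^3) = 0; the number of blocks of size ≥ j is rank(N^{j−1}) − rank(N^j), giving [3, 1, 1]. So we have 1 block(s) of size 3, 2 block(s) of size 1 → block sizes [3, 1, 1]

Assembling the blocks gives a Jordan form
J =
  [0, 1, 0, 0, 0]
  [0, 0, 1, 0, 0]
  [0, 0, 0, 0, 0]
  [0, 0, 0, 0, 0]
  [0, 0, 0, 0, 0]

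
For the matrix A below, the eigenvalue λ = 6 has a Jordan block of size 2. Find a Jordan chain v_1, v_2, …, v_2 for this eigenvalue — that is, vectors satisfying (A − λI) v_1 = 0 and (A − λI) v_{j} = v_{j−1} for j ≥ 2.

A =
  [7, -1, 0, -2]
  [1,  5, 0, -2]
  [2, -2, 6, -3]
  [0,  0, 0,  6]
A Jordan chain for λ = 6 of length 2:
v_1 = (1, 1, 2, 0)ᵀ
v_2 = (1, 0, 0, 0)ᵀ

Let N = A − (6)·I. We want v_2 with N^2 v_2 = 0 but N^1 v_2 ≠ 0; then v_{j-1} := N · v_j for j = 2, …, 2.

Pick v_2 = (1, 0, 0, 0)ᵀ.
Then v_1 = N · v_2 = (1, 1, 2, 0)ᵀ.

Sanity check: (A − (6)·I) v_1 = (0, 0, 0, 0)ᵀ = 0. ✓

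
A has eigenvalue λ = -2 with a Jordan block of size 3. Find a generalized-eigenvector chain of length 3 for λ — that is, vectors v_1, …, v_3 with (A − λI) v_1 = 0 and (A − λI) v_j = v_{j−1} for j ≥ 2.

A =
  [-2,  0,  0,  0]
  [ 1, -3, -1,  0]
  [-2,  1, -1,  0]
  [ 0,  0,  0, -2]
A Jordan chain for λ = -2 of length 3:
v_1 = (0, 1, -1, 0)ᵀ
v_2 = (0, 1, -2, 0)ᵀ
v_3 = (1, 0, 0, 0)ᵀ

Let N = A − (-2)·I. We want v_3 with N^3 v_3 = 0 but N^2 v_3 ≠ 0; then v_{j-1} := N · v_j for j = 3, …, 2.

Pick v_3 = (1, 0, 0, 0)ᵀ.
Then v_2 = N · v_3 = (0, 1, -2, 0)ᵀ.
Then v_1 = N · v_2 = (0, 1, -1, 0)ᵀ.

Sanity check: (A − (-2)·I) v_1 = (0, 0, 0, 0)ᵀ = 0. ✓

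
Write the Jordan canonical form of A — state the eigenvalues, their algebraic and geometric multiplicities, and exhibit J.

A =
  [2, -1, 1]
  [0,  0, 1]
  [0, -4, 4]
J_3(2)

The characteristic polynomial is
  det(x·I − A) = x^3 - 6*x^2 + 12*x - 8 = (x - 2)^3

Eigenvalues and multiplicities (the geometric multiplicity of λ is n − rank(A − λI), which equals the number of Jordan blocks for λ):
  λ = 2: algebraic multiplicity = 3, geometric multiplicity = 1

Determining the block sizes for each eigenvalue:
  λ = 2: one block (gm = 1), so the single block has size am = 3 → block sizes [3]

Assembling the blocks gives a Jordan form
J =
  [2, 1, 0]
  [0, 2, 1]
  [0, 0, 2]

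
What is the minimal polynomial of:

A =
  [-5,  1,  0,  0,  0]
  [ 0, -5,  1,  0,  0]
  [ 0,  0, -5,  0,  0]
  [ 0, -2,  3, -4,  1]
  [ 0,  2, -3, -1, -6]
x^3 + 15*x^2 + 75*x + 125

The characteristic polynomial is χ_A(x) = (x + 5)^5, so the eigenvalues are known. The minimal polynomial is
  m_A(x) = Π_λ (x − λ)^{k_λ}
where k_λ is the size of the *largest* Jordan block for λ (equivalently, the smallest k with (A − λI)^k v = 0 for every generalised eigenvector v of λ).

  λ = -5: largest Jordan block has size 3, contributing (x + 5)^3

So m_A(x) = (x + 5)^3 = x^3 + 15*x^2 + 75*x + 125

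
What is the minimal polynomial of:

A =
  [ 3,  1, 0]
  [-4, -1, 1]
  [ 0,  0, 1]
x^3 - 3*x^2 + 3*x - 1

The characteristic polynomial is χ_A(x) = (x - 1)^3, so the eigenvalues are known. The minimal polynomial is
  m_A(x) = Π_λ (x − λ)^{k_λ}
where k_λ is the size of the *largest* Jordan block for λ (equivalently, the smallest k with (A − λI)^k v = 0 for every generalised eigenvector v of λ).

  λ = 1: largest Jordan block has size 3, contributing (x − 1)^3

So m_A(x) = (x - 1)^3 = x^3 - 3*x^2 + 3*x - 1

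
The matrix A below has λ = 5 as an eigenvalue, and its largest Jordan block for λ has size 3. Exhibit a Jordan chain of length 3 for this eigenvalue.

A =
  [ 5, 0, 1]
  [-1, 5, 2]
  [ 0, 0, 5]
A Jordan chain for λ = 5 of length 3:
v_1 = (0, -1, 0)ᵀ
v_2 = (1, 2, 0)ᵀ
v_3 = (0, 0, 1)ᵀ

Let N = A − (5)·I. We want v_3 with N^3 v_3 = 0 but N^2 v_3 ≠ 0; then v_{j-1} := N · v_j for j = 3, …, 2.

Pick v_3 = (0, 0, 1)ᵀ.
Then v_2 = N · v_3 = (1, 2, 0)ᵀ.
Then v_1 = N · v_2 = (0, -1, 0)ᵀ.

Sanity check: (A − (5)·I) v_1 = (0, 0, 0)ᵀ = 0. ✓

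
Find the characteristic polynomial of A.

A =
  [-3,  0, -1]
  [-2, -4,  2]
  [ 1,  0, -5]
x^3 + 12*x^2 + 48*x + 64

Expanding det(x·I − A) (e.g. by cofactor expansion or by noting that A is similar to its Jordan form J, which has the same characteristic polynomial as A) gives
  χ_A(x) = x^3 + 12*x^2 + 48*x + 64
which factors as (x + 4)^3. The eigenvalues (with algebraic multiplicities) are λ = -4 with multiplicity 3.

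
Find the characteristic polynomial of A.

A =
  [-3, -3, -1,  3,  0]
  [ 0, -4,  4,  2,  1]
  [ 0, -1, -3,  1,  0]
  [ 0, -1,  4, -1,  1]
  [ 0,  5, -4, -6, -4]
x^5 + 15*x^4 + 90*x^3 + 270*x^2 + 405*x + 243

Expanding det(x·I − A) (e.g. by cofactor expansion or by noting that A is similar to its Jordan form J, which has the same characteristic polynomial as A) gives
  χ_A(x) = x^5 + 15*x^4 + 90*x^3 + 270*x^2 + 405*x + 243
which factors as (x + 3)^5. The eigenvalues (with algebraic multiplicities) are λ = -3 with multiplicity 5.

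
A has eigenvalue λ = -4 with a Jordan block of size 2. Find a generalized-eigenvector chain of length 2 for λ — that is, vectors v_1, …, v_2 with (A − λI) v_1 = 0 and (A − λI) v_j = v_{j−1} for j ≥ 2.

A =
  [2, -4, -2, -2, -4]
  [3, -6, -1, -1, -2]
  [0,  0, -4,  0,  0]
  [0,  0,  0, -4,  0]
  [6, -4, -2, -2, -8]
A Jordan chain for λ = -4 of length 2:
v_1 = (6, 3, 0, 0, 6)ᵀ
v_2 = (1, 0, 0, 0, 0)ᵀ

Let N = A − (-4)·I. We want v_2 with N^2 v_2 = 0 but N^1 v_2 ≠ 0; then v_{j-1} := N · v_j for j = 2, …, 2.

Pick v_2 = (1, 0, 0, 0, 0)ᵀ.
Then v_1 = N · v_2 = (6, 3, 0, 0, 6)ᵀ.

Sanity check: (A − (-4)·I) v_1 = (0, 0, 0, 0, 0)ᵀ = 0. ✓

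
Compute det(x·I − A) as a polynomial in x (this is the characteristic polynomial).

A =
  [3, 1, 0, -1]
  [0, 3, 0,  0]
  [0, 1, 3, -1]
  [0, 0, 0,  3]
x^4 - 12*x^3 + 54*x^2 - 108*x + 81

Expanding det(x·I − A) (e.g. by cofactor expansion or by noting that A is similar to its Jordan form J, which has the same characteristic polynomial as A) gives
  χ_A(x) = x^4 - 12*x^3 + 54*x^2 - 108*x + 81
which factors as (x - 3)^4. The eigenvalues (with algebraic multiplicities) are λ = 3 with multiplicity 4.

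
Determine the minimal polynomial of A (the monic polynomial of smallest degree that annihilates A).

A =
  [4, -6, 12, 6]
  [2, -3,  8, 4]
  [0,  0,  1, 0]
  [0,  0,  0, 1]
x^2 - x

The characteristic polynomial is χ_A(x) = x*(x - 1)^3, so the eigenvalues are known. The minimal polynomial is
  m_A(x) = Π_λ (x − λ)^{k_λ}
where k_λ is the size of the *largest* Jordan block for λ (equivalently, the smallest k with (A − λI)^k v = 0 for every generalised eigenvector v of λ).

  λ = 0: largest Jordan block has size 1, contributing (x − 0)
  λ = 1: largest Jordan block has size 1, contributing (x − 1)

So m_A(x) = x*(x - 1) = x^2 - x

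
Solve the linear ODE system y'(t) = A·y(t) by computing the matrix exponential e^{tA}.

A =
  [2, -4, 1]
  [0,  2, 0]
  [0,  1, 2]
e^{tA} =
  [exp(2*t), t^2*exp(2*t)/2 - 4*t*exp(2*t), t*exp(2*t)]
  [0, exp(2*t), 0]
  [0, t*exp(2*t), exp(2*t)]

Strategy: write A = P · J · P⁻¹ where J is a Jordan canonical form, so e^{tA} = P · e^{tJ} · P⁻¹, and e^{tJ} can be computed block-by-block.

A has Jordan form
J =
  [2, 1, 0]
  [0, 2, 1]
  [0, 0, 2]
(up to reordering of blocks).

Per-block formulas:
  For a 3×3 Jordan block J_3(2): exp(t · J_3(2)) = e^(2t)·(I + t·N + (t^2/2)·N^2), where N is the 3×3 nilpotent shift.

After assembling e^{tJ} and conjugating by P, we get:

e^{tA} =
  [exp(2*t), t^2*exp(2*t)/2 - 4*t*exp(2*t), t*exp(2*t)]
  [0, exp(2*t), 0]
  [0, t*exp(2*t), exp(2*t)]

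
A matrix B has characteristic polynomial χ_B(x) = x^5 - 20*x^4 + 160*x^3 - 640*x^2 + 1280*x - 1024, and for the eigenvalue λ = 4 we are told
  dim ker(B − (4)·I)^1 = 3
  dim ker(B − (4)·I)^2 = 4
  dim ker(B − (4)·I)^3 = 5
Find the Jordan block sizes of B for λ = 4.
Block sizes for λ = 4: [3, 1, 1]

From the dimensions of kernels of powers, the number of Jordan blocks of size at least j is d_j − d_{j−1} where d_j = dim ker(N^j) (with d_0 = 0). Computing the differences gives [3, 1, 1].
The number of blocks of size exactly k is (#blocks of size ≥ k) − (#blocks of size ≥ k + 1), so the partition is: 2 block(s) of size 1, 1 block(s) of size 3.
In nonincreasing order the block sizes are [3, 1, 1].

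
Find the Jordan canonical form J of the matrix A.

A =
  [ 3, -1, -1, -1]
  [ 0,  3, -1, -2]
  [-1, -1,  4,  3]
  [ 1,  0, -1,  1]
J_1(2) ⊕ J_3(3)

The characteristic polynomial is
  det(x·I − A) = x^4 - 11*x^3 + 45*x^2 - 81*x + 54 = (x - 3)^3*(x - 2)

Eigenvalues and multiplicities (the geometric multiplicity of λ is n − rank(A − λI), which equals the number of Jordan blocks for λ):
  λ = 2: algebraic multiplicity = 1, geometric multiplicity = 1
  λ = 3: algebraic multiplicity = 3, geometric multiplicity = 1

Determining the block sizes for each eigenvalue:
  λ = 2: one block (gm = 1), so the single block has size am = 1 → block sizes [1]
  λ = 3: one block (gm = 1), so the single block has size am = 3 → block sizes [3]

Assembling the blocks gives a Jordan form
J =
  [2, 0, 0, 0]
  [0, 3, 1, 0]
  [0, 0, 3, 1]
  [0, 0, 0, 3]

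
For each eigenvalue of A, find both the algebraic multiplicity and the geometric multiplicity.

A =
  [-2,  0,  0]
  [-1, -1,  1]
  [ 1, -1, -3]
λ = -2: alg = 3, geom = 2

Step 1 — factor the characteristic polynomial to read off the algebraic multiplicities:
  χ_A(x) = (x + 2)^3

Step 2 — compute geometric multiplicities via the rank-nullity identity g(λ) = n − rank(A − λI):
  rank(A − (-2)·I) = 1, so dim ker(A − (-2)·I) = n − 1 = 2

Summary:
  λ = -2: algebraic multiplicity = 3, geometric multiplicity = 2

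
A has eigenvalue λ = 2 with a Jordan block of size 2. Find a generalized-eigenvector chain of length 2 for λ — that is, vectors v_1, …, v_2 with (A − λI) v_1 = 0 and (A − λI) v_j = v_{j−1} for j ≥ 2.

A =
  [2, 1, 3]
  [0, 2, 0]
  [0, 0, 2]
A Jordan chain for λ = 2 of length 2:
v_1 = (1, 0, 0)ᵀ
v_2 = (0, 1, 0)ᵀ

Let N = A − (2)·I. We want v_2 with N^2 v_2 = 0 but N^1 v_2 ≠ 0; then v_{j-1} := N · v_j for j = 2, …, 2.

Pick v_2 = (0, 1, 0)ᵀ.
Then v_1 = N · v_2 = (1, 0, 0)ᵀ.

Sanity check: (A − (2)·I) v_1 = (0, 0, 0)ᵀ = 0. ✓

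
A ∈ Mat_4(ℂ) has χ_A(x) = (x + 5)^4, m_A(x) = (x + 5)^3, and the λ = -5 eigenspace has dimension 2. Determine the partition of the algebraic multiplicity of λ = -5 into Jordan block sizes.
Block sizes for λ = -5: [3, 1]

Step 1 — from the characteristic polynomial, algebraic multiplicity of λ = -5 is 4. From dim ker(A − (-5)·I) = 2, there are exactly 2 Jordan blocks for λ = -5.
Step 2 — from the minimal polynomial, the factor (x + 5)^3 tells us the largest block for λ = -5 has size 3.
Step 3 — with total size 4, 2 blocks, and largest block 3, the block sizes (in nonincreasing order) are [3, 1].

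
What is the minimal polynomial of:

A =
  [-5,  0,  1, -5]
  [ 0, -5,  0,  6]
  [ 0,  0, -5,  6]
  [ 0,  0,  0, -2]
x^3 + 12*x^2 + 45*x + 50

The characteristic polynomial is χ_A(x) = (x + 2)*(x + 5)^3, so the eigenvalues are known. The minimal polynomial is
  m_A(x) = Π_λ (x − λ)^{k_λ}
where k_λ is the size of the *largest* Jordan block for λ (equivalently, the smallest k with (A − λI)^k v = 0 for every generalised eigenvector v of λ).

  λ = -5: largest Jordan block has size 2, contributing (x + 5)^2
  λ = -2: largest Jordan block has size 1, contributing (x + 2)

So m_A(x) = (x + 2)*(x + 5)^2 = x^3 + 12*x^2 + 45*x + 50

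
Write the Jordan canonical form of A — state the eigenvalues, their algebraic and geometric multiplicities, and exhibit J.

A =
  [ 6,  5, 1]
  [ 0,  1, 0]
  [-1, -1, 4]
J_1(1) ⊕ J_2(5)

The characteristic polynomial is
  det(x·I − A) = x^3 - 11*x^2 + 35*x - 25 = (x - 5)^2*(x - 1)

Eigenvalues and multiplicities (the geometric multiplicity of λ is n − rank(A − λI), which equals the number of Jordan blocks for λ):
  λ = 1: algebraic multiplicity = 1, geometric multiplicity = 1
  λ = 5: algebraic multiplicity = 2, geometric multiplicity = 1

Determining the block sizes for each eigenvalue:
  λ = 1: one block (gm = 1), so the single block has size am = 1 → block sizes [1]
  λ = 5: one block (gm = 1), so the single block has size am = 2 → block sizes [2]

Assembling the blocks gives a Jordan form
J =
  [1, 0, 0]
  [0, 5, 1]
  [0, 0, 5]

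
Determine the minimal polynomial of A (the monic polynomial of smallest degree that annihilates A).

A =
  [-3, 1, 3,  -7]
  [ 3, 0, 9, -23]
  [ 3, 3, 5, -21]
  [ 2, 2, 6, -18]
x^3 + 12*x^2 + 48*x + 64

The characteristic polynomial is χ_A(x) = (x + 4)^4, so the eigenvalues are known. The minimal polynomial is
  m_A(x) = Π_λ (x − λ)^{k_λ}
where k_λ is the size of the *largest* Jordan block for λ (equivalently, the smallest k with (A − λI)^k v = 0 for every generalised eigenvector v of λ).

  λ = -4: largest Jordan block has size 3, contributing (x + 4)^3

So m_A(x) = (x + 4)^3 = x^3 + 12*x^2 + 48*x + 64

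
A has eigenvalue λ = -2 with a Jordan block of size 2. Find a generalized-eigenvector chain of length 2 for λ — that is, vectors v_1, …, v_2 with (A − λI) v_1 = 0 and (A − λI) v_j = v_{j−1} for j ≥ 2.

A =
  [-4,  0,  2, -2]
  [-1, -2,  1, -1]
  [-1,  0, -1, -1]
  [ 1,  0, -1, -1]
A Jordan chain for λ = -2 of length 2:
v_1 = (-2, -1, -1, 1)ᵀ
v_2 = (1, 0, 0, 0)ᵀ

Let N = A − (-2)·I. We want v_2 with N^2 v_2 = 0 but N^1 v_2 ≠ 0; then v_{j-1} := N · v_j for j = 2, …, 2.

Pick v_2 = (1, 0, 0, 0)ᵀ.
Then v_1 = N · v_2 = (-2, -1, -1, 1)ᵀ.

Sanity check: (A − (-2)·I) v_1 = (0, 0, 0, 0)ᵀ = 0. ✓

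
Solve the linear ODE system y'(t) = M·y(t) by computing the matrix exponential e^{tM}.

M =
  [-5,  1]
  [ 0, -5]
e^{tM} =
  [exp(-5*t), t*exp(-5*t)]
  [0, exp(-5*t)]

Strategy: write M = P · J · P⁻¹ where J is a Jordan canonical form, so e^{tM} = P · e^{tJ} · P⁻¹, and e^{tJ} can be computed block-by-block.

M has Jordan form
J =
  [-5,  1]
  [ 0, -5]
(up to reordering of blocks).

Per-block formulas:
  For a 2×2 Jordan block J_2(-5): exp(t · J_2(-5)) = e^(-5t)·(I + t·N), where N is the 2×2 nilpotent shift.

After assembling e^{tJ} and conjugating by P, we get:

e^{tM} =
  [exp(-5*t), t*exp(-5*t)]
  [0, exp(-5*t)]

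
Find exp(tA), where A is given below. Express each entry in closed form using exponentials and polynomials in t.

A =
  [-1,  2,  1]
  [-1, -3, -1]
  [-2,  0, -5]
e^{tA} =
  [2*t*exp(-3*t) + exp(-3*t), 2*t^2*exp(-3*t) + 2*t*exp(-3*t), -t^2*exp(-3*t) + t*exp(-3*t)]
  [-t*exp(-3*t), -t^2*exp(-3*t) + exp(-3*t), t^2*exp(-3*t)/2 - t*exp(-3*t)]
  [-2*t*exp(-3*t), -2*t^2*exp(-3*t), t^2*exp(-3*t) - 2*t*exp(-3*t) + exp(-3*t)]

Strategy: write A = P · J · P⁻¹ where J is a Jordan canonical form, so e^{tA} = P · e^{tJ} · P⁻¹, and e^{tJ} can be computed block-by-block.

A has Jordan form
J =
  [-3,  1,  0]
  [ 0, -3,  1]
  [ 0,  0, -3]
(up to reordering of blocks).

Per-block formulas:
  For a 3×3 Jordan block J_3(-3): exp(t · J_3(-3)) = e^(-3t)·(I + t·N + (t^2/2)·N^2), where N is the 3×3 nilpotent shift.

After assembling e^{tJ} and conjugating by P, we get:

e^{tA} =
  [2*t*exp(-3*t) + exp(-3*t), 2*t^2*exp(-3*t) + 2*t*exp(-3*t), -t^2*exp(-3*t) + t*exp(-3*t)]
  [-t*exp(-3*t), -t^2*exp(-3*t) + exp(-3*t), t^2*exp(-3*t)/2 - t*exp(-3*t)]
  [-2*t*exp(-3*t), -2*t^2*exp(-3*t), t^2*exp(-3*t) - 2*t*exp(-3*t) + exp(-3*t)]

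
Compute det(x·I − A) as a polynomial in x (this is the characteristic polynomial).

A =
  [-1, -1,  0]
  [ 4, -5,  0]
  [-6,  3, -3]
x^3 + 9*x^2 + 27*x + 27

Expanding det(x·I − A) (e.g. by cofactor expansion or by noting that A is similar to its Jordan form J, which has the same characteristic polynomial as A) gives
  χ_A(x) = x^3 + 9*x^2 + 27*x + 27
which factors as (x + 3)^3. The eigenvalues (with algebraic multiplicities) are λ = -3 with multiplicity 3.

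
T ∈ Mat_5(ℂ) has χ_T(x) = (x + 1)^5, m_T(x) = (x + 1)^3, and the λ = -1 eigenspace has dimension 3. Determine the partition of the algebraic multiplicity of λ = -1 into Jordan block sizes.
Block sizes for λ = -1: [3, 1, 1]

Step 1 — from the characteristic polynomial, algebraic multiplicity of λ = -1 is 5. From dim ker(T − (-1)·I) = 3, there are exactly 3 Jordan blocks for λ = -1.
Step 2 — from the minimal polynomial, the factor (x + 1)^3 tells us the largest block for λ = -1 has size 3.
Step 3 — with total size 5, 3 blocks, and largest block 3, the block sizes (in nonincreasing order) are [3, 1, 1].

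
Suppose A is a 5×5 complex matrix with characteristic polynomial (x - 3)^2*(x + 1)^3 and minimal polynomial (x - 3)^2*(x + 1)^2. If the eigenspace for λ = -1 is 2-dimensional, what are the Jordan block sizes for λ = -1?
Block sizes for λ = -1: [2, 1]

Step 1 — from the characteristic polynomial, algebraic multiplicity of λ = -1 is 3. From dim ker(A − (-1)·I) = 2, there are exactly 2 Jordan blocks for λ = -1.
Step 2 — from the minimal polynomial, the factor (x + 1)^2 tells us the largest block for λ = -1 has size 2.
Step 3 — with total size 3, 2 blocks, and largest block 2, the block sizes (in nonincreasing order) are [2, 1].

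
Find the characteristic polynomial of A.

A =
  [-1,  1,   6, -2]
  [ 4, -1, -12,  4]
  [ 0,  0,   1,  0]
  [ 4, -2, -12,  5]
x^4 - 4*x^3 + 6*x^2 - 4*x + 1

Expanding det(x·I − A) (e.g. by cofactor expansion or by noting that A is similar to its Jordan form J, which has the same characteristic polynomial as A) gives
  χ_A(x) = x^4 - 4*x^3 + 6*x^2 - 4*x + 1
which factors as (x - 1)^4. The eigenvalues (with algebraic multiplicities) are λ = 1 with multiplicity 4.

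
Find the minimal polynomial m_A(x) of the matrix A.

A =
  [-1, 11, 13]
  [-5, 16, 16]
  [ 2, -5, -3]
x^3 - 12*x^2 + 48*x - 64

The characteristic polynomial is χ_A(x) = (x - 4)^3, so the eigenvalues are known. The minimal polynomial is
  m_A(x) = Π_λ (x − λ)^{k_λ}
where k_λ is the size of the *largest* Jordan block for λ (equivalently, the smallest k with (A − λI)^k v = 0 for every generalised eigenvector v of λ).

  λ = 4: largest Jordan block has size 3, contributing (x − 4)^3

So m_A(x) = (x - 4)^3 = x^3 - 12*x^2 + 48*x - 64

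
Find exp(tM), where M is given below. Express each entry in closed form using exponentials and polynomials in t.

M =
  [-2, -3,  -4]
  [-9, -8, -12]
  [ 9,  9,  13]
e^{tM} =
  [-3*t*exp(t) + exp(t), -3*t*exp(t), -4*t*exp(t)]
  [-9*t*exp(t), -9*t*exp(t) + exp(t), -12*t*exp(t)]
  [9*t*exp(t), 9*t*exp(t), 12*t*exp(t) + exp(t)]

Strategy: write M = P · J · P⁻¹ where J is a Jordan canonical form, so e^{tM} = P · e^{tJ} · P⁻¹, and e^{tJ} can be computed block-by-block.

M has Jordan form
J =
  [1, 1, 0]
  [0, 1, 0]
  [0, 0, 1]
(up to reordering of blocks).

Per-block formulas:
  For a 2×2 Jordan block J_2(1): exp(t · J_2(1)) = e^(1t)·(I + t·N), where N is the 2×2 nilpotent shift.
  For a 1×1 block at λ = 1: exp(t · [1]) = [e^(1t)].

After assembling e^{tJ} and conjugating by P, we get:

e^{tM} =
  [-3*t*exp(t) + exp(t), -3*t*exp(t), -4*t*exp(t)]
  [-9*t*exp(t), -9*t*exp(t) + exp(t), -12*t*exp(t)]
  [9*t*exp(t), 9*t*exp(t), 12*t*exp(t) + exp(t)]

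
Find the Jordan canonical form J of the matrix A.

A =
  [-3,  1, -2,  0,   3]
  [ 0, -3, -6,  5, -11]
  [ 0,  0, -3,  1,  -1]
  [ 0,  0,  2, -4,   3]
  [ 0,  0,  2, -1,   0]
J_2(-3) ⊕ J_2(-3) ⊕ J_1(-1)

The characteristic polynomial is
  det(x·I − A) = x^5 + 13*x^4 + 66*x^3 + 162*x^2 + 189*x + 81 = (x + 1)*(x + 3)^4

Eigenvalues and multiplicities (the geometric multiplicity of λ is n − rank(A − λI), which equals the number of Jordan blocks for λ):
  λ = -3: algebraic multiplicity = 4, geometric multiplicity = 2
  λ = -1: algebraic multiplicity = 1, geometric multiplicity = 1

Determining the block sizes for each eigenvalue:
  λ = -3: with am = 4 and gm = 2, the partition is not yet determined (e.g. several partitions of 4 into 2 parts exist). Let N = A − (-3)·I. Computing rank(N^1) = 3, rank(N^2) = 1; the number of blocks of size ≥ j is rank(N^{j−1}) − rank(N^j), giving [2, 2]. So we have 2 block(s) of size 2 → block sizes [2, 2]
  λ = -1: one block (gm = 1), so the single block has size am = 1 → block sizes [1]

Assembling the blocks gives a Jordan form
J =
  [-3,  1,  0,  0,  0]
  [ 0, -3,  0,  0,  0]
  [ 0,  0, -3,  1,  0]
  [ 0,  0,  0, -3,  0]
  [ 0,  0,  0,  0, -1]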